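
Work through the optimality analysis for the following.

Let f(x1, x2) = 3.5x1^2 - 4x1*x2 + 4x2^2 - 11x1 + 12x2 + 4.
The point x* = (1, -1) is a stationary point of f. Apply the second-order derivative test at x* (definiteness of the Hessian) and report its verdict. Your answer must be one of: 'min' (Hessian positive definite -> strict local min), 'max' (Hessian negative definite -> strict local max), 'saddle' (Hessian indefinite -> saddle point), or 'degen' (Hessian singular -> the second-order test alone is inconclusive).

Compute the Hessian H = grad^2 f:
  H = [[7, -4], [-4, 8]]
Verify stationarity: grad f(x*) = H x* + g = (0, 0).
Eigenvalues of H: 3.4689, 11.5311.
Both eigenvalues > 0, so H is positive definite -> x* is a strict local min.

min


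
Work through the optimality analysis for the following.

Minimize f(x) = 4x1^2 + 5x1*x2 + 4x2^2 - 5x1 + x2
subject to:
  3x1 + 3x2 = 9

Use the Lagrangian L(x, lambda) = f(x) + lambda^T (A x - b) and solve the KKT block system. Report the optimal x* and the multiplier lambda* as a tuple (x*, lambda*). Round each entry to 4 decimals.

Form the Lagrangian:
  L(x, lambda) = (1/2) x^T Q x + c^T x + lambda^T (A x - b)
Stationarity (grad_x L = 0): Q x + c + A^T lambda = 0.
Primal feasibility: A x = b.

This gives the KKT block system:
  [ Q   A^T ] [ x     ]   [-c ]
  [ A    0  ] [ lambda ] = [ b ]

Solving the linear system:
  x*      = (2.5, 0.5)
  lambda* = (-5.8333)
  f(x*)   = 20.25

x* = (2.5, 0.5), lambda* = (-5.8333)


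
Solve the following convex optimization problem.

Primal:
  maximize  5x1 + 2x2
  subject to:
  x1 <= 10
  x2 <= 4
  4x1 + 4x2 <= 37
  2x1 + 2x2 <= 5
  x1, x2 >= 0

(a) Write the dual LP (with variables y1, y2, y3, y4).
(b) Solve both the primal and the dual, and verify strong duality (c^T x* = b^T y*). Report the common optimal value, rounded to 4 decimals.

The standard primal-dual pair for 'max c^T x s.t. A x <= b, x >= 0' is:
  Dual:  min b^T y  s.t.  A^T y >= c,  y >= 0.

So the dual LP is:
  minimize  10y1 + 4y2 + 37y3 + 5y4
  subject to:
    y1 + 4y3 + 2y4 >= 5
    y2 + 4y3 + 2y4 >= 2
    y1, y2, y3, y4 >= 0

Solving the primal: x* = (2.5, 0).
  primal value c^T x* = 12.5.
Solving the dual: y* = (0, 0, 0, 2.5).
  dual value b^T y* = 12.5.
Strong duality: c^T x* = b^T y*. Confirmed.

12.5


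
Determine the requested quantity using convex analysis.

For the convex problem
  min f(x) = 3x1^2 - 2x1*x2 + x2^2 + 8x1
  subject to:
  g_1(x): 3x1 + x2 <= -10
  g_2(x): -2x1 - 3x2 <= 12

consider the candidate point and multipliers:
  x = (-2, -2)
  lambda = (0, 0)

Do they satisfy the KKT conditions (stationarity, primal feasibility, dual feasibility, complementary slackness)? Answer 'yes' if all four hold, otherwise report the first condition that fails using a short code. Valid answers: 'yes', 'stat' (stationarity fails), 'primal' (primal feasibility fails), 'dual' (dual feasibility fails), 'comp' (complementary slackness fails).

Gradient of f: grad f(x) = Q x + c = (0, 0)
Constraint values g_i(x) = a_i^T x - b_i:
  g_1((-2, -2)) = 2
  g_2((-2, -2)) = -2
Stationarity residual: grad f(x) + sum_i lambda_i a_i = (0, 0)
  -> stationarity OK
Primal feasibility (all g_i <= 0): FAILS
Dual feasibility (all lambda_i >= 0): OK
Complementary slackness (lambda_i * g_i(x) = 0 for all i): OK

Verdict: the first failing condition is primal_feasibility -> primal.

primal


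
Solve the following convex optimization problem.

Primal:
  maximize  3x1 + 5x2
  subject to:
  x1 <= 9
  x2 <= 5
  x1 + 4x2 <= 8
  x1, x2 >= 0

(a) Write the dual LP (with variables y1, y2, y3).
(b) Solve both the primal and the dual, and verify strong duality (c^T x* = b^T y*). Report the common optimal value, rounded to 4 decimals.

The standard primal-dual pair for 'max c^T x s.t. A x <= b, x >= 0' is:
  Dual:  min b^T y  s.t.  A^T y >= c,  y >= 0.

So the dual LP is:
  minimize  9y1 + 5y2 + 8y3
  subject to:
    y1 + y3 >= 3
    y2 + 4y3 >= 5
    y1, y2, y3 >= 0

Solving the primal: x* = (8, 0).
  primal value c^T x* = 24.
Solving the dual: y* = (0, 0, 3).
  dual value b^T y* = 24.
Strong duality: c^T x* = b^T y*. Confirmed.

24


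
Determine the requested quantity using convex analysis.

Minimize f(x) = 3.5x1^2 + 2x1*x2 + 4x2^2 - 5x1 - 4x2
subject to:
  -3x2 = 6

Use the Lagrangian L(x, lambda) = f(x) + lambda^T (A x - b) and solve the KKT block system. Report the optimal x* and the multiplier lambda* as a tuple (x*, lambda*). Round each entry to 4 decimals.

Form the Lagrangian:
  L(x, lambda) = (1/2) x^T Q x + c^T x + lambda^T (A x - b)
Stationarity (grad_x L = 0): Q x + c + A^T lambda = 0.
Primal feasibility: A x = b.

This gives the KKT block system:
  [ Q   A^T ] [ x     ]   [-c ]
  [ A    0  ] [ lambda ] = [ b ]

Solving the linear system:
  x*      = (1.2857, -2)
  lambda* = (-5.8095)
  f(x*)   = 18.2143

x* = (1.2857, -2), lambda* = (-5.8095)


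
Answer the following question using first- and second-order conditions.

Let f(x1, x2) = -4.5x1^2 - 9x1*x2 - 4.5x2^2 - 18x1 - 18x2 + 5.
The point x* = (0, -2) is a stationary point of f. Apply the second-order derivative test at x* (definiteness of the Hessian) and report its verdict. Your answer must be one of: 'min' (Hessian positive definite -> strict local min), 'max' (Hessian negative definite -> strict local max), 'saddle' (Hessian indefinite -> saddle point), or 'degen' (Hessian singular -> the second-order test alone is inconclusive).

Compute the Hessian H = grad^2 f:
  H = [[-9, -9], [-9, -9]]
Verify stationarity: grad f(x*) = H x* + g = (0, 0).
Eigenvalues of H: -18, 0.
H has a zero eigenvalue (singular; negative semidefinite but not definite), so H is neither positive definite, negative definite, nor indefinite. The second-order test alone is inconclusive -> degen.
(Indeed, f is constant along the null direction of H through x*, so x* is not a strict local extremum.)

degen


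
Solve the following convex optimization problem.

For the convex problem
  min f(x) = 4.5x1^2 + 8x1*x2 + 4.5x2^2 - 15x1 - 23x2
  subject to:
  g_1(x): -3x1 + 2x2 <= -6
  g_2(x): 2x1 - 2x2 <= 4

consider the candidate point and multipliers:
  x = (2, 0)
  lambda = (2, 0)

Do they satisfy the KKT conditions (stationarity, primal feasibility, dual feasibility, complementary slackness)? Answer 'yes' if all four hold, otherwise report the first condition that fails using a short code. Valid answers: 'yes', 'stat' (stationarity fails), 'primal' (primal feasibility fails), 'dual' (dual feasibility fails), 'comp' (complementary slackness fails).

Gradient of f: grad f(x) = Q x + c = (3, -7)
Constraint values g_i(x) = a_i^T x - b_i:
  g_1((2, 0)) = 0
  g_2((2, 0)) = 0
Stationarity residual: grad f(x) + sum_i lambda_i a_i = (-3, -3)
  -> stationarity FAILS
Primal feasibility (all g_i <= 0): OK
Dual feasibility (all lambda_i >= 0): OK
Complementary slackness (lambda_i * g_i(x) = 0 for all i): OK

Verdict: the first failing condition is stationarity -> stat.

stat


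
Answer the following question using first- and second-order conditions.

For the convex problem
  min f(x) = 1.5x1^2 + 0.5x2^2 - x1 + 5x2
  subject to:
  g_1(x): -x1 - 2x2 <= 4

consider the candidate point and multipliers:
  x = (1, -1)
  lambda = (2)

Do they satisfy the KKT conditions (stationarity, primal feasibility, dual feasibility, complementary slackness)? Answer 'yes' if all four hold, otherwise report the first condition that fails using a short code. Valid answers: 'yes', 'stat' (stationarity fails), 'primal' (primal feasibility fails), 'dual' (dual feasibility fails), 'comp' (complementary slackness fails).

Gradient of f: grad f(x) = Q x + c = (2, 4)
Constraint values g_i(x) = a_i^T x - b_i:
  g_1((1, -1)) = -3
Stationarity residual: grad f(x) + sum_i lambda_i a_i = (0, 0)
  -> stationarity OK
Primal feasibility (all g_i <= 0): OK
Dual feasibility (all lambda_i >= 0): OK
Complementary slackness (lambda_i * g_i(x) = 0 for all i): FAILS

Verdict: the first failing condition is complementary_slackness -> comp.

comp


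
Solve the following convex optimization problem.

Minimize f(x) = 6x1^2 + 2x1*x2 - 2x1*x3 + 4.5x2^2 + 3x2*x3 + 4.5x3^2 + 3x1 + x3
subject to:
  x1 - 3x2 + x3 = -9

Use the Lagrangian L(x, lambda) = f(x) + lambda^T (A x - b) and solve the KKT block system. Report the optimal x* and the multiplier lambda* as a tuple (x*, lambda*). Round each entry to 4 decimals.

Form the Lagrangian:
  L(x, lambda) = (1/2) x^T Q x + c^T x + lambda^T (A x - b)
Stationarity (grad_x L = 0): Q x + c + A^T lambda = 0.
Primal feasibility: A x = b.

This gives the KKT block system:
  [ Q   A^T ] [ x     ]   [-c ]
  [ A    0  ] [ lambda ] = [ b ]

Solving the linear system:
  x*      = (-1.1852, 2.0991, -1.5175)
  lambda* = (3.9896)
  f(x*)   = 15.4168

x* = (-1.1852, 2.0991, -1.5175), lambda* = (3.9896)


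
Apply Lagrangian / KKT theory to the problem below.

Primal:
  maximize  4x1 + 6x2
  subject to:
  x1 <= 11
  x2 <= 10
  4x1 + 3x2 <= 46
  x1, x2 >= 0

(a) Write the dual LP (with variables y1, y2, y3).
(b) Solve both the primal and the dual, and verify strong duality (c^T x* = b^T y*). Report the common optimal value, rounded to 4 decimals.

The standard primal-dual pair for 'max c^T x s.t. A x <= b, x >= 0' is:
  Dual:  min b^T y  s.t.  A^T y >= c,  y >= 0.

So the dual LP is:
  minimize  11y1 + 10y2 + 46y3
  subject to:
    y1 + 4y3 >= 4
    y2 + 3y3 >= 6
    y1, y2, y3 >= 0

Solving the primal: x* = (4, 10).
  primal value c^T x* = 76.
Solving the dual: y* = (0, 3, 1).
  dual value b^T y* = 76.
Strong duality: c^T x* = b^T y*. Confirmed.

76


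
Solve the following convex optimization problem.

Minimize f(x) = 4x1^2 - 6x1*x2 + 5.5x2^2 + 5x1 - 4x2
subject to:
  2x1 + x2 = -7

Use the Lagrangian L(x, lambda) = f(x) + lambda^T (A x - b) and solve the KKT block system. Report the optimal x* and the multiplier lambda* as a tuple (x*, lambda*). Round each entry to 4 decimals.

Form the Lagrangian:
  L(x, lambda) = (1/2) x^T Q x + c^T x + lambda^T (A x - b)
Stationarity (grad_x L = 0): Q x + c + A^T lambda = 0.
Primal feasibility: A x = b.

This gives the KKT block system:
  [ Q   A^T ] [ x     ]   [-c ]
  [ A    0  ] [ lambda ] = [ b ]

Solving the linear system:
  x*      = (-2.75, -1.5)
  lambda* = (4)
  f(x*)   = 10.125

x* = (-2.75, -1.5), lambda* = (4)


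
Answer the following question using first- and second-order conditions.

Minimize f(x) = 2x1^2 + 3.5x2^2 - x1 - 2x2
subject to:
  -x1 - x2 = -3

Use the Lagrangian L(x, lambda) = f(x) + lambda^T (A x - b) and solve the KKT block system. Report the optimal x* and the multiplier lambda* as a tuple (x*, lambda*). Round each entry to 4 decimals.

Form the Lagrangian:
  L(x, lambda) = (1/2) x^T Q x + c^T x + lambda^T (A x - b)
Stationarity (grad_x L = 0): Q x + c + A^T lambda = 0.
Primal feasibility: A x = b.

This gives the KKT block system:
  [ Q   A^T ] [ x     ]   [-c ]
  [ A    0  ] [ lambda ] = [ b ]

Solving the linear system:
  x*      = (1.8182, 1.1818)
  lambda* = (6.2727)
  f(x*)   = 7.3182

x* = (1.8182, 1.1818), lambda* = (6.2727)


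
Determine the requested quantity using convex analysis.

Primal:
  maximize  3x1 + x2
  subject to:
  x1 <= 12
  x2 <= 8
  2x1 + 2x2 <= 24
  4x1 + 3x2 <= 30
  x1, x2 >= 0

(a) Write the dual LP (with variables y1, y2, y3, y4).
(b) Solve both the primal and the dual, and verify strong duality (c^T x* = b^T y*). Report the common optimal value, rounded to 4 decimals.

The standard primal-dual pair for 'max c^T x s.t. A x <= b, x >= 0' is:
  Dual:  min b^T y  s.t.  A^T y >= c,  y >= 0.

So the dual LP is:
  minimize  12y1 + 8y2 + 24y3 + 30y4
  subject to:
    y1 + 2y3 + 4y4 >= 3
    y2 + 2y3 + 3y4 >= 1
    y1, y2, y3, y4 >= 0

Solving the primal: x* = (7.5, 0).
  primal value c^T x* = 22.5.
Solving the dual: y* = (0, 0, 0, 0.75).
  dual value b^T y* = 22.5.
Strong duality: c^T x* = b^T y*. Confirmed.

22.5


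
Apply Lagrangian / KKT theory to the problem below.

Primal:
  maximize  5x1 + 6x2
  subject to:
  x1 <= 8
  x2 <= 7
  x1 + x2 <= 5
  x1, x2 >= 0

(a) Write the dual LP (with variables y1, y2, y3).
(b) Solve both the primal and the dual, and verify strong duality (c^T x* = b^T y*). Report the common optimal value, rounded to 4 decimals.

The standard primal-dual pair for 'max c^T x s.t. A x <= b, x >= 0' is:
  Dual:  min b^T y  s.t.  A^T y >= c,  y >= 0.

So the dual LP is:
  minimize  8y1 + 7y2 + 5y3
  subject to:
    y1 + y3 >= 5
    y2 + y3 >= 6
    y1, y2, y3 >= 0

Solving the primal: x* = (0, 5).
  primal value c^T x* = 30.
Solving the dual: y* = (0, 0, 6).
  dual value b^T y* = 30.
Strong duality: c^T x* = b^T y*. Confirmed.

30


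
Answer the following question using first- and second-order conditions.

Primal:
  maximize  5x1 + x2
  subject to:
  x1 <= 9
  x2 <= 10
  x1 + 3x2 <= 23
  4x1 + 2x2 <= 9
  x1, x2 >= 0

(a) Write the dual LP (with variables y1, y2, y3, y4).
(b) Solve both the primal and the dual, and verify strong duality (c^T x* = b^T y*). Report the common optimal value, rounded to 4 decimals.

The standard primal-dual pair for 'max c^T x s.t. A x <= b, x >= 0' is:
  Dual:  min b^T y  s.t.  A^T y >= c,  y >= 0.

So the dual LP is:
  minimize  9y1 + 10y2 + 23y3 + 9y4
  subject to:
    y1 + y3 + 4y4 >= 5
    y2 + 3y3 + 2y4 >= 1
    y1, y2, y3, y4 >= 0

Solving the primal: x* = (2.25, 0).
  primal value c^T x* = 11.25.
Solving the dual: y* = (0, 0, 0, 1.25).
  dual value b^T y* = 11.25.
Strong duality: c^T x* = b^T y*. Confirmed.

11.25


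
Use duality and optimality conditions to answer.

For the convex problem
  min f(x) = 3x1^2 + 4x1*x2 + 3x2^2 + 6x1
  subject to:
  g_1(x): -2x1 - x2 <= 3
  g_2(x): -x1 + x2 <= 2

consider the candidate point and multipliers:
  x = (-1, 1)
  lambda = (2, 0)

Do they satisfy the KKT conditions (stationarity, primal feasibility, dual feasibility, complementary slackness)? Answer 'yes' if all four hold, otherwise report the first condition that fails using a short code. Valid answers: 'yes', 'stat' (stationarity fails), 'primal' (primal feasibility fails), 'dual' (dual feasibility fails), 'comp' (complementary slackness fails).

Gradient of f: grad f(x) = Q x + c = (4, 2)
Constraint values g_i(x) = a_i^T x - b_i:
  g_1((-1, 1)) = -2
  g_2((-1, 1)) = 0
Stationarity residual: grad f(x) + sum_i lambda_i a_i = (0, 0)
  -> stationarity OK
Primal feasibility (all g_i <= 0): OK
Dual feasibility (all lambda_i >= 0): OK
Complementary slackness (lambda_i * g_i(x) = 0 for all i): FAILS

Verdict: the first failing condition is complementary_slackness -> comp.

comp


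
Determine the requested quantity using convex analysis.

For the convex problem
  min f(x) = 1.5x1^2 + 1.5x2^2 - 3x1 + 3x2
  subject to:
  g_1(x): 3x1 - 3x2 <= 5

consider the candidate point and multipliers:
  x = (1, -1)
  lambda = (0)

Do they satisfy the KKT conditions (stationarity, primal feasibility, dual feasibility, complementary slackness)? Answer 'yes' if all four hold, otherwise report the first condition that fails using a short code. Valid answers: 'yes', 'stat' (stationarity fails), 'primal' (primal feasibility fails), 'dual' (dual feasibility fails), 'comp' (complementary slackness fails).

Gradient of f: grad f(x) = Q x + c = (0, 0)
Constraint values g_i(x) = a_i^T x - b_i:
  g_1((1, -1)) = 1
Stationarity residual: grad f(x) + sum_i lambda_i a_i = (0, 0)
  -> stationarity OK
Primal feasibility (all g_i <= 0): FAILS
Dual feasibility (all lambda_i >= 0): OK
Complementary slackness (lambda_i * g_i(x) = 0 for all i): OK

Verdict: the first failing condition is primal_feasibility -> primal.

primal


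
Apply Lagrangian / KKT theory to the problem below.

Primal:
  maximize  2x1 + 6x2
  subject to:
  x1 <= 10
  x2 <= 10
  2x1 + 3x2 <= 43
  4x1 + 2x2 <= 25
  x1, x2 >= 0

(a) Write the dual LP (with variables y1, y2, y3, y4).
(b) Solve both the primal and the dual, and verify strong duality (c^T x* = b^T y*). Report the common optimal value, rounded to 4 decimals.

The standard primal-dual pair for 'max c^T x s.t. A x <= b, x >= 0' is:
  Dual:  min b^T y  s.t.  A^T y >= c,  y >= 0.

So the dual LP is:
  minimize  10y1 + 10y2 + 43y3 + 25y4
  subject to:
    y1 + 2y3 + 4y4 >= 2
    y2 + 3y3 + 2y4 >= 6
    y1, y2, y3, y4 >= 0

Solving the primal: x* = (1.25, 10).
  primal value c^T x* = 62.5.
Solving the dual: y* = (0, 5, 0, 0.5).
  dual value b^T y* = 62.5.
Strong duality: c^T x* = b^T y*. Confirmed.

62.5


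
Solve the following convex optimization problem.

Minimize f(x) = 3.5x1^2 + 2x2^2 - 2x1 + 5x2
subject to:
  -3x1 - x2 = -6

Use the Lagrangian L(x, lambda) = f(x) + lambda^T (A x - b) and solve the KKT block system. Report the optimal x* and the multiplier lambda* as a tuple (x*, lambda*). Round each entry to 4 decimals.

Form the Lagrangian:
  L(x, lambda) = (1/2) x^T Q x + c^T x + lambda^T (A x - b)
Stationarity (grad_x L = 0): Q x + c + A^T lambda = 0.
Primal feasibility: A x = b.

This gives the KKT block system:
  [ Q   A^T ] [ x     ]   [-c ]
  [ A    0  ] [ lambda ] = [ b ]

Solving the linear system:
  x*      = (2.0698, -0.2093)
  lambda* = (4.1628)
  f(x*)   = 9.8953

x* = (2.0698, -0.2093), lambda* = (4.1628)


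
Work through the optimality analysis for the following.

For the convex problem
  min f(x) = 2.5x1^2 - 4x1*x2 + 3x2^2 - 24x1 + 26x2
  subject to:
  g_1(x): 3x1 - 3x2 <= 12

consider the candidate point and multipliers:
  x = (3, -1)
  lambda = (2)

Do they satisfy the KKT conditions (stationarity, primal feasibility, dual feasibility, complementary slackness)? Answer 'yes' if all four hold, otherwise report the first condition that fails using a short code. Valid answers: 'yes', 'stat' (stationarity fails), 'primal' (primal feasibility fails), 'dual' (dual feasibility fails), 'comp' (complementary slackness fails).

Gradient of f: grad f(x) = Q x + c = (-5, 8)
Constraint values g_i(x) = a_i^T x - b_i:
  g_1((3, -1)) = 0
Stationarity residual: grad f(x) + sum_i lambda_i a_i = (1, 2)
  -> stationarity FAILS
Primal feasibility (all g_i <= 0): OK
Dual feasibility (all lambda_i >= 0): OK
Complementary slackness (lambda_i * g_i(x) = 0 for all i): OK

Verdict: the first failing condition is stationarity -> stat.

stat


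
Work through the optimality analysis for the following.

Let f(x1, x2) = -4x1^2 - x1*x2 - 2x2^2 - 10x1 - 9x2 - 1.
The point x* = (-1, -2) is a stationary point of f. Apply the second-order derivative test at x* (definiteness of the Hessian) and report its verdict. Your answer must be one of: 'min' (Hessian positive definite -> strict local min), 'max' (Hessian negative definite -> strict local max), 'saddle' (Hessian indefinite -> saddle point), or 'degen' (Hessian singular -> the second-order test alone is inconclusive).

Compute the Hessian H = grad^2 f:
  H = [[-8, -1], [-1, -4]]
Verify stationarity: grad f(x*) = H x* + g = (0, 0).
Eigenvalues of H: -8.2361, -3.7639.
Both eigenvalues < 0, so H is negative definite -> x* is a strict local max.

max


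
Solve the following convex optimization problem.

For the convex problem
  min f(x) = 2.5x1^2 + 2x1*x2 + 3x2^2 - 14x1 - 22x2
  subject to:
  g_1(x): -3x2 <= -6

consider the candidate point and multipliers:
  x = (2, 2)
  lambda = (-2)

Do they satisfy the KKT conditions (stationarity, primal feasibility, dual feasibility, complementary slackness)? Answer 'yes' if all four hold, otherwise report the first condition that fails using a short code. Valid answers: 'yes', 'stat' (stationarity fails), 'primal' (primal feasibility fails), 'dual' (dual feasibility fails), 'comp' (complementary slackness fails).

Gradient of f: grad f(x) = Q x + c = (0, -6)
Constraint values g_i(x) = a_i^T x - b_i:
  g_1((2, 2)) = 0
Stationarity residual: grad f(x) + sum_i lambda_i a_i = (0, 0)
  -> stationarity OK
Primal feasibility (all g_i <= 0): OK
Dual feasibility (all lambda_i >= 0): FAILS
Complementary slackness (lambda_i * g_i(x) = 0 for all i): OK

Verdict: the first failing condition is dual_feasibility -> dual.

dual


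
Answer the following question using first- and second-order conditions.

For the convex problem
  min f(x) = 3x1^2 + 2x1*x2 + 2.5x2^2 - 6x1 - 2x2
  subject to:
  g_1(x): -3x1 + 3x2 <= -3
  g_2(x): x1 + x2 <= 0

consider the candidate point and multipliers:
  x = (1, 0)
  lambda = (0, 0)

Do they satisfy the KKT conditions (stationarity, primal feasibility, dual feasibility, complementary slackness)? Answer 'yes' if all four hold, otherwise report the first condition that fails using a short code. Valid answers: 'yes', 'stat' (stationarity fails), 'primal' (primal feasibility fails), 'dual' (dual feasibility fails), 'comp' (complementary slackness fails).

Gradient of f: grad f(x) = Q x + c = (0, 0)
Constraint values g_i(x) = a_i^T x - b_i:
  g_1((1, 0)) = 0
  g_2((1, 0)) = 1
Stationarity residual: grad f(x) + sum_i lambda_i a_i = (0, 0)
  -> stationarity OK
Primal feasibility (all g_i <= 0): FAILS
Dual feasibility (all lambda_i >= 0): OK
Complementary slackness (lambda_i * g_i(x) = 0 for all i): OK

Verdict: the first failing condition is primal_feasibility -> primal.

primal


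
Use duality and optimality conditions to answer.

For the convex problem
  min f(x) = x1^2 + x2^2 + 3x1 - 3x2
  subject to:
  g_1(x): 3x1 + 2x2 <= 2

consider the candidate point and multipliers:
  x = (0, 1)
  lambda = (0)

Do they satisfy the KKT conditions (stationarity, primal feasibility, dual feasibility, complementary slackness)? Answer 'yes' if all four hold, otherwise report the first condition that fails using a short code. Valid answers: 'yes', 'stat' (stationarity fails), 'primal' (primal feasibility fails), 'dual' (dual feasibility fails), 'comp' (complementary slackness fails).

Gradient of f: grad f(x) = Q x + c = (3, -1)
Constraint values g_i(x) = a_i^T x - b_i:
  g_1((0, 1)) = 0
Stationarity residual: grad f(x) + sum_i lambda_i a_i = (3, -1)
  -> stationarity FAILS
Primal feasibility (all g_i <= 0): OK
Dual feasibility (all lambda_i >= 0): OK
Complementary slackness (lambda_i * g_i(x) = 0 for all i): OK

Verdict: the first failing condition is stationarity -> stat.

stat


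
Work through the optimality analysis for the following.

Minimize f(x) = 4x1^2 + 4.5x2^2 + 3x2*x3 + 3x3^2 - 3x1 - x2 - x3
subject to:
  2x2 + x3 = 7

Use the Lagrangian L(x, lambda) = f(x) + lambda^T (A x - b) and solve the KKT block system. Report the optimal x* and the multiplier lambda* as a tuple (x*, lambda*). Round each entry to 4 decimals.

Form the Lagrangian:
  L(x, lambda) = (1/2) x^T Q x + c^T x + lambda^T (A x - b)
Stationarity (grad_x L = 0): Q x + c + A^T lambda = 0.
Primal feasibility: A x = b.

This gives the KKT block system:
  [ Q   A^T ] [ x     ]   [-c ]
  [ A    0  ] [ lambda ] = [ b ]

Solving the linear system:
  x*      = (0.375, 2.9524, 1.0952)
  lambda* = (-14.4286)
  f(x*)   = 47.9137

x* = (0.375, 2.9524, 1.0952), lambda* = (-14.4286)


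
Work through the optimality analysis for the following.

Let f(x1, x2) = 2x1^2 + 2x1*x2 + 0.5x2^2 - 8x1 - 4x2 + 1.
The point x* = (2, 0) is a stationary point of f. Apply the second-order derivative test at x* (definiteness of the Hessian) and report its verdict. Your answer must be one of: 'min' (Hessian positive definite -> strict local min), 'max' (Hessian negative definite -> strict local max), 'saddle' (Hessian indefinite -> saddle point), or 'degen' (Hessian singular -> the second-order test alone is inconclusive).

Compute the Hessian H = grad^2 f:
  H = [[4, 2], [2, 1]]
Verify stationarity: grad f(x*) = H x* + g = (0, 0).
Eigenvalues of H: 0, 5.
H has a zero eigenvalue (singular; positive semidefinite but not definite), so H is neither positive definite, negative definite, nor indefinite. The second-order test alone is inconclusive -> degen.
(Indeed, f is constant along the null direction of H through x*, so x* is not a strict local extremum.)

degen


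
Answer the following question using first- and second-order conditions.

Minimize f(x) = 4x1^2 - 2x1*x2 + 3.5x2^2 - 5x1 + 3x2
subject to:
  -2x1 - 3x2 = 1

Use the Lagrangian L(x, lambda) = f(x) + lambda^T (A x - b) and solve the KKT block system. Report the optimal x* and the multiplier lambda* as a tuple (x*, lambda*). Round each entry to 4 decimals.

Form the Lagrangian:
  L(x, lambda) = (1/2) x^T Q x + c^T x + lambda^T (A x - b)
Stationarity (grad_x L = 0): Q x + c + A^T lambda = 0.
Primal feasibility: A x = b.

This gives the KKT block system:
  [ Q   A^T ] [ x     ]   [-c ]
  [ A    0  ] [ lambda ] = [ b ]

Solving the linear system:
  x*      = (0.3468, -0.5645)
  lambda* = (-0.5484)
  f(x*)   = -1.4395

x* = (0.3468, -0.5645), lambda* = (-0.5484)


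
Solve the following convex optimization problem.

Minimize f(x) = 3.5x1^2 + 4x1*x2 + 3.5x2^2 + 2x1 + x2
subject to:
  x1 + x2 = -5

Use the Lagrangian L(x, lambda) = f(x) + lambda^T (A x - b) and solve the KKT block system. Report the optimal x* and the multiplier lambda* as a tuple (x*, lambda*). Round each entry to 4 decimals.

Form the Lagrangian:
  L(x, lambda) = (1/2) x^T Q x + c^T x + lambda^T (A x - b)
Stationarity (grad_x L = 0): Q x + c + A^T lambda = 0.
Primal feasibility: A x = b.

This gives the KKT block system:
  [ Q   A^T ] [ x     ]   [-c ]
  [ A    0  ] [ lambda ] = [ b ]

Solving the linear system:
  x*      = (-2.6667, -2.3333)
  lambda* = (26)
  f(x*)   = 61.1667

x* = (-2.6667, -2.3333), lambda* = (26)


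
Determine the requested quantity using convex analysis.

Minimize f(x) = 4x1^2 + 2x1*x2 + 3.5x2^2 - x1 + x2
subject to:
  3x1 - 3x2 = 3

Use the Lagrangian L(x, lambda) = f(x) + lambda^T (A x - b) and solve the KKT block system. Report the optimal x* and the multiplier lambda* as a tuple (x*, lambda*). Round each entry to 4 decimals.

Form the Lagrangian:
  L(x, lambda) = (1/2) x^T Q x + c^T x + lambda^T (A x - b)
Stationarity (grad_x L = 0): Q x + c + A^T lambda = 0.
Primal feasibility: A x = b.

This gives the KKT block system:
  [ Q   A^T ] [ x     ]   [-c ]
  [ A    0  ] [ lambda ] = [ b ]

Solving the linear system:
  x*      = (0.4737, -0.5263)
  lambda* = (-0.5789)
  f(x*)   = 0.3684

x* = (0.4737, -0.5263), lambda* = (-0.5789)


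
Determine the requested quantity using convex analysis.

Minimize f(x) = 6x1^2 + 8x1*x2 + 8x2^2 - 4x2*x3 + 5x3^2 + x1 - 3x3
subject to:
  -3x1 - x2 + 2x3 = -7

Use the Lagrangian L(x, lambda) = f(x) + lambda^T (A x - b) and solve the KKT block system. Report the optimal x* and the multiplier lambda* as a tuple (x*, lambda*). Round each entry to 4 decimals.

Form the Lagrangian:
  L(x, lambda) = (1/2) x^T Q x + c^T x + lambda^T (A x - b)
Stationarity (grad_x L = 0): Q x + c + A^T lambda = 0.
Primal feasibility: A x = b.

This gives the KKT block system:
  [ Q   A^T ] [ x     ]   [-c ]
  [ A    0  ] [ lambda ] = [ b ]

Solving the linear system:
  x*      = (1.8646, -0.8768, -1.1415)
  lambda* = (5.4537)
  f(x*)   = 21.7323

x* = (1.8646, -0.8768, -1.1415), lambda* = (5.4537)


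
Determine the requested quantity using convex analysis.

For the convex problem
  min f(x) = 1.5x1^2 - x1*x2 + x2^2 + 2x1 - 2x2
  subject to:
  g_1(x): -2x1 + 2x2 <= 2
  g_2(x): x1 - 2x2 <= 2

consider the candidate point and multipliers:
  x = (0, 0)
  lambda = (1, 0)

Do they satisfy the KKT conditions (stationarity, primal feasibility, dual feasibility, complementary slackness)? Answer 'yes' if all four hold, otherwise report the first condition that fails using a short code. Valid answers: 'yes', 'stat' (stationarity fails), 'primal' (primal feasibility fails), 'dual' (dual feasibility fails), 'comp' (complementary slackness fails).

Gradient of f: grad f(x) = Q x + c = (2, -2)
Constraint values g_i(x) = a_i^T x - b_i:
  g_1((0, 0)) = -2
  g_2((0, 0)) = -2
Stationarity residual: grad f(x) + sum_i lambda_i a_i = (0, 0)
  -> stationarity OK
Primal feasibility (all g_i <= 0): OK
Dual feasibility (all lambda_i >= 0): OK
Complementary slackness (lambda_i * g_i(x) = 0 for all i): FAILS

Verdict: the first failing condition is complementary_slackness -> comp.

comp


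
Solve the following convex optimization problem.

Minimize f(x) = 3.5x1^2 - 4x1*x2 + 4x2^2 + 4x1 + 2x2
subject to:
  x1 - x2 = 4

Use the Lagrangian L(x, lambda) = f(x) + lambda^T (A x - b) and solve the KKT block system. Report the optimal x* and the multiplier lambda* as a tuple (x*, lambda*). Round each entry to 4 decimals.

Form the Lagrangian:
  L(x, lambda) = (1/2) x^T Q x + c^T x + lambda^T (A x - b)
Stationarity (grad_x L = 0): Q x + c + A^T lambda = 0.
Primal feasibility: A x = b.

This gives the KKT block system:
  [ Q   A^T ] [ x     ]   [-c ]
  [ A    0  ] [ lambda ] = [ b ]

Solving the linear system:
  x*      = (1.4286, -2.5714)
  lambda* = (-24.2857)
  f(x*)   = 48.8571

x* = (1.4286, -2.5714), lambda* = (-24.2857)


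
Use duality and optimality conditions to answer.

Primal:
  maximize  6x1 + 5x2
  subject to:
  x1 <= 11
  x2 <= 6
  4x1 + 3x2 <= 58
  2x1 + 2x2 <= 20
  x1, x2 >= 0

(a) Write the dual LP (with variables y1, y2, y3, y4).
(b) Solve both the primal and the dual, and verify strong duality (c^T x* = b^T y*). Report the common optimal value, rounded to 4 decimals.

The standard primal-dual pair for 'max c^T x s.t. A x <= b, x >= 0' is:
  Dual:  min b^T y  s.t.  A^T y >= c,  y >= 0.

So the dual LP is:
  minimize  11y1 + 6y2 + 58y3 + 20y4
  subject to:
    y1 + 4y3 + 2y4 >= 6
    y2 + 3y3 + 2y4 >= 5
    y1, y2, y3, y4 >= 0

Solving the primal: x* = (10, 0).
  primal value c^T x* = 60.
Solving the dual: y* = (0, 0, 0, 3).
  dual value b^T y* = 60.
Strong duality: c^T x* = b^T y*. Confirmed.

60


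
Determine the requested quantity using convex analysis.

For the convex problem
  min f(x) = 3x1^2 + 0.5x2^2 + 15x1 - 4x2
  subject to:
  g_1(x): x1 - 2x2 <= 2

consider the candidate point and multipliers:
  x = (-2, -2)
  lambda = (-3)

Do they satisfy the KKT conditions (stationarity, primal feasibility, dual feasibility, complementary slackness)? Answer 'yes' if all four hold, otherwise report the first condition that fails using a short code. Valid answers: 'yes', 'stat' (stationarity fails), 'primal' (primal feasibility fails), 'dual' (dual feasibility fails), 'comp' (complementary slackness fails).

Gradient of f: grad f(x) = Q x + c = (3, -6)
Constraint values g_i(x) = a_i^T x - b_i:
  g_1((-2, -2)) = 0
Stationarity residual: grad f(x) + sum_i lambda_i a_i = (0, 0)
  -> stationarity OK
Primal feasibility (all g_i <= 0): OK
Dual feasibility (all lambda_i >= 0): FAILS
Complementary slackness (lambda_i * g_i(x) = 0 for all i): OK

Verdict: the first failing condition is dual_feasibility -> dual.

dual


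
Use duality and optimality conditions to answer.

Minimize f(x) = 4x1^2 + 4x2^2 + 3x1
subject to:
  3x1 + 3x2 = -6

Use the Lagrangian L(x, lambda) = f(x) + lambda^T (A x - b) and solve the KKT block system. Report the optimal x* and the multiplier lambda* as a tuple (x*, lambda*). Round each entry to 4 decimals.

Form the Lagrangian:
  L(x, lambda) = (1/2) x^T Q x + c^T x + lambda^T (A x - b)
Stationarity (grad_x L = 0): Q x + c + A^T lambda = 0.
Primal feasibility: A x = b.

This gives the KKT block system:
  [ Q   A^T ] [ x     ]   [-c ]
  [ A    0  ] [ lambda ] = [ b ]

Solving the linear system:
  x*      = (-1.1875, -0.8125)
  lambda* = (2.1667)
  f(x*)   = 4.7188

x* = (-1.1875, -0.8125), lambda* = (2.1667)


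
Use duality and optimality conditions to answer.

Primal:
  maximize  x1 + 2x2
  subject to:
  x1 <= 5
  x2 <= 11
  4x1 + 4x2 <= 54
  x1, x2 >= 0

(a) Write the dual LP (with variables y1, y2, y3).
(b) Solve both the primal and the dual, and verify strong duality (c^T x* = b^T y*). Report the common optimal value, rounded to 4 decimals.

The standard primal-dual pair for 'max c^T x s.t. A x <= b, x >= 0' is:
  Dual:  min b^T y  s.t.  A^T y >= c,  y >= 0.

So the dual LP is:
  minimize  5y1 + 11y2 + 54y3
  subject to:
    y1 + 4y3 >= 1
    y2 + 4y3 >= 2
    y1, y2, y3 >= 0

Solving the primal: x* = (2.5, 11).
  primal value c^T x* = 24.5.
Solving the dual: y* = (0, 1, 0.25).
  dual value b^T y* = 24.5.
Strong duality: c^T x* = b^T y*. Confirmed.

24.5


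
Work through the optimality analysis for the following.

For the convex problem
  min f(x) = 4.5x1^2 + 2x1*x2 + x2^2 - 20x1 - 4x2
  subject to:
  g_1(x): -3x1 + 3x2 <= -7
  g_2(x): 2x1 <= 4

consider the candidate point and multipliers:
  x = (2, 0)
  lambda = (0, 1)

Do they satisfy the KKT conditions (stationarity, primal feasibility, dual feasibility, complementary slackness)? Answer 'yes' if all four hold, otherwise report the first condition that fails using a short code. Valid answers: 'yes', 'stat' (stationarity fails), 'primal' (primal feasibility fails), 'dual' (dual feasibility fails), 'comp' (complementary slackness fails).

Gradient of f: grad f(x) = Q x + c = (-2, 0)
Constraint values g_i(x) = a_i^T x - b_i:
  g_1((2, 0)) = 1
  g_2((2, 0)) = 0
Stationarity residual: grad f(x) + sum_i lambda_i a_i = (0, 0)
  -> stationarity OK
Primal feasibility (all g_i <= 0): FAILS
Dual feasibility (all lambda_i >= 0): OK
Complementary slackness (lambda_i * g_i(x) = 0 for all i): OK

Verdict: the first failing condition is primal_feasibility -> primal.

primal


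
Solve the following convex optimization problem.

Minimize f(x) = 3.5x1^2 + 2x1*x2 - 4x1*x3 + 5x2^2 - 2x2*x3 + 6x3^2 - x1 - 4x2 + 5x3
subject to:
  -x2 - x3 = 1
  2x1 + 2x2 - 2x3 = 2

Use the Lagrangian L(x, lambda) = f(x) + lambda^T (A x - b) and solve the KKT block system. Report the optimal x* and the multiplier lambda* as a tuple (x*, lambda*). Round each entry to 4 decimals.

Form the Lagrangian:
  L(x, lambda) = (1/2) x^T Q x + c^T x + lambda^T (A x - b)
Stationarity (grad_x L = 0): Q x + c + A^T lambda = 0.
Primal feasibility: A x = b.

This gives the KKT block system:
  [ Q   A^T ] [ x     ]   [-c ]
  [ A    0  ] [ lambda ] = [ b ]

Solving the linear system:
  x*      = (-0.0667, 0.0333, -1.0333)
  lambda* = (-4.4667, -1.3667)
  f(x*)   = 0.9833

x* = (-0.0667, 0.0333, -1.0333), lambda* = (-4.4667, -1.3667)


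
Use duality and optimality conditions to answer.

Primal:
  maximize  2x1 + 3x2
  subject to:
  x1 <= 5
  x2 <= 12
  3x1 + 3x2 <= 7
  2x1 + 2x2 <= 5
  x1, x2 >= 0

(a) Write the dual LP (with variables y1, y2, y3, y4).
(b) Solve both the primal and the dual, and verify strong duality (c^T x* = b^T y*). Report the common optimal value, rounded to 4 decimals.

The standard primal-dual pair for 'max c^T x s.t. A x <= b, x >= 0' is:
  Dual:  min b^T y  s.t.  A^T y >= c,  y >= 0.

So the dual LP is:
  minimize  5y1 + 12y2 + 7y3 + 5y4
  subject to:
    y1 + 3y3 + 2y4 >= 2
    y2 + 3y3 + 2y4 >= 3
    y1, y2, y3, y4 >= 0

Solving the primal: x* = (0, 2.3333).
  primal value c^T x* = 7.
Solving the dual: y* = (0, 0, 1, 0).
  dual value b^T y* = 7.
Strong duality: c^T x* = b^T y*. Confirmed.

7


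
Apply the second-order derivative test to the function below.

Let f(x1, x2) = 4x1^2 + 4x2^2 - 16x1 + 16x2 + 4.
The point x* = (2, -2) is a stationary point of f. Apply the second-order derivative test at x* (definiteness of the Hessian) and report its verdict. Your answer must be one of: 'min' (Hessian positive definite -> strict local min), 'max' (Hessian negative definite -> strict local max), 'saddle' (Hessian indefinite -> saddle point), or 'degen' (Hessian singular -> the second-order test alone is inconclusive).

Compute the Hessian H = grad^2 f:
  H = [[8, 0], [0, 8]]
Verify stationarity: grad f(x*) = H x* + g = (0, 0).
Eigenvalues of H: 8, 8.
Both eigenvalues > 0, so H is positive definite -> x* is a strict local min.

min


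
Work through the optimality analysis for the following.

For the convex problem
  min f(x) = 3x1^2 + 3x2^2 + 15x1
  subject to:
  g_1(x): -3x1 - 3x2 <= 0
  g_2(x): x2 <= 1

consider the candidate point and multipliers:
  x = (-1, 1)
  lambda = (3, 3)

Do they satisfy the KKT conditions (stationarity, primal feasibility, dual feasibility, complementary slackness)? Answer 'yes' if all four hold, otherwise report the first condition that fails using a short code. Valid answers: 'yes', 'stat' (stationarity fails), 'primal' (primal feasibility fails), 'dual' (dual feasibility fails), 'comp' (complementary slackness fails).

Gradient of f: grad f(x) = Q x + c = (9, 6)
Constraint values g_i(x) = a_i^T x - b_i:
  g_1((-1, 1)) = 0
  g_2((-1, 1)) = 0
Stationarity residual: grad f(x) + sum_i lambda_i a_i = (0, 0)
  -> stationarity OK
Primal feasibility (all g_i <= 0): OK
Dual feasibility (all lambda_i >= 0): OK
Complementary slackness (lambda_i * g_i(x) = 0 for all i): OK

Verdict: yes, KKT holds.

yes


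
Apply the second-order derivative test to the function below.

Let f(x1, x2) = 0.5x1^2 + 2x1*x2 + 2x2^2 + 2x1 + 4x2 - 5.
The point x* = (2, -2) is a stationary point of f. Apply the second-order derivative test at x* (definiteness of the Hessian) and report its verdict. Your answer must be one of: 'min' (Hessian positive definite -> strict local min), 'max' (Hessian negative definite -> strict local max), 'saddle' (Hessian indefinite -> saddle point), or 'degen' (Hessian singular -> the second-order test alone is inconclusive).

Compute the Hessian H = grad^2 f:
  H = [[1, 2], [2, 4]]
Verify stationarity: grad f(x*) = H x* + g = (0, 0).
Eigenvalues of H: 0, 5.
H has a zero eigenvalue (singular; positive semidefinite but not definite), so H is neither positive definite, negative definite, nor indefinite. The second-order test alone is inconclusive -> degen.
(Indeed, f is constant along the null direction of H through x*, so x* is not a strict local extremum.)

degen


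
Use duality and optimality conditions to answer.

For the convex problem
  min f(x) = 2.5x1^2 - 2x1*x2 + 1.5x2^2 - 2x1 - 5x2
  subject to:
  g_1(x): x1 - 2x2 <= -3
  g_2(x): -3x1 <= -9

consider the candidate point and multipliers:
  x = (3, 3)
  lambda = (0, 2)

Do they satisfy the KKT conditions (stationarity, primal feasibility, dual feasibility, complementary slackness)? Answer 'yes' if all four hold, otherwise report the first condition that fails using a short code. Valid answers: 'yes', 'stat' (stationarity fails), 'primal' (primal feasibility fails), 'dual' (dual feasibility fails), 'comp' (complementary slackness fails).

Gradient of f: grad f(x) = Q x + c = (7, -2)
Constraint values g_i(x) = a_i^T x - b_i:
  g_1((3, 3)) = 0
  g_2((3, 3)) = 0
Stationarity residual: grad f(x) + sum_i lambda_i a_i = (1, -2)
  -> stationarity FAILS
Primal feasibility (all g_i <= 0): OK
Dual feasibility (all lambda_i >= 0): OK
Complementary slackness (lambda_i * g_i(x) = 0 for all i): OK

Verdict: the first failing condition is stationarity -> stat.

stat


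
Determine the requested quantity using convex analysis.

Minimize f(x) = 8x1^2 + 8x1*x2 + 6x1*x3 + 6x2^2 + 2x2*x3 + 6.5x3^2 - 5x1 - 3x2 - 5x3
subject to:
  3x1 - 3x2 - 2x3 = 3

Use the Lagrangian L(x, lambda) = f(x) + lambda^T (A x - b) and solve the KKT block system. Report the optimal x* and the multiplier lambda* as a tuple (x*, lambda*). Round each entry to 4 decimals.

Form the Lagrangian:
  L(x, lambda) = (1/2) x^T Q x + c^T x + lambda^T (A x - b)
Stationarity (grad_x L = 0): Q x + c + A^T lambda = 0.
Primal feasibility: A x = b.

This gives the KKT block system:
  [ Q   A^T ] [ x     ]   [-c ]
  [ A    0  ] [ lambda ] = [ b ]

Solving the linear system:
  x*      = (0.6395, -0.3779, 0.0262)
  lambda* = (-0.7888)
  f(x*)   = 0.0857

x* = (0.6395, -0.3779, 0.0262), lambda* = (-0.7888)


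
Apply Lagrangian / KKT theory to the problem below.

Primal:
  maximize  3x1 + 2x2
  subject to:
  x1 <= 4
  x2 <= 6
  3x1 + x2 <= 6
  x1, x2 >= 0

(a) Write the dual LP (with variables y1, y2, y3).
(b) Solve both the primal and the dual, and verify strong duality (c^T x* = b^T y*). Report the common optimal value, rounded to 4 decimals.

The standard primal-dual pair for 'max c^T x s.t. A x <= b, x >= 0' is:
  Dual:  min b^T y  s.t.  A^T y >= c,  y >= 0.

So the dual LP is:
  minimize  4y1 + 6y2 + 6y3
  subject to:
    y1 + 3y3 >= 3
    y2 + y3 >= 2
    y1, y2, y3 >= 0

Solving the primal: x* = (0, 6).
  primal value c^T x* = 12.
Solving the dual: y* = (0, 1, 1).
  dual value b^T y* = 12.
Strong duality: c^T x* = b^T y*. Confirmed.

12


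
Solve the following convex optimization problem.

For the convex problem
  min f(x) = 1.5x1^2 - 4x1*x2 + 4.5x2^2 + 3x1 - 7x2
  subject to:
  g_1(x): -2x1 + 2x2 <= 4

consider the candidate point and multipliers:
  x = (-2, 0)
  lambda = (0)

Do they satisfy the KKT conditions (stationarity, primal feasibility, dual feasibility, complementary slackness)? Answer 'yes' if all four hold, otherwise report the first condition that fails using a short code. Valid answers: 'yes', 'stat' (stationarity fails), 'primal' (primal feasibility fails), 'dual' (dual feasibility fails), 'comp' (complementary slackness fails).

Gradient of f: grad f(x) = Q x + c = (-3, 1)
Constraint values g_i(x) = a_i^T x - b_i:
  g_1((-2, 0)) = 0
Stationarity residual: grad f(x) + sum_i lambda_i a_i = (-3, 1)
  -> stationarity FAILS
Primal feasibility (all g_i <= 0): OK
Dual feasibility (all lambda_i >= 0): OK
Complementary slackness (lambda_i * g_i(x) = 0 for all i): OK

Verdict: the first failing condition is stationarity -> stat.

stat
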